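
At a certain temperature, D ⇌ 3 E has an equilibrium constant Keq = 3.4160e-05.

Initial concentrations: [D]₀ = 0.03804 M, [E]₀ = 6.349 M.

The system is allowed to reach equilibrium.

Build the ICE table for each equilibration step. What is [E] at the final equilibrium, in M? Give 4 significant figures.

Q₀ = 6728 vs Keq = 3.4160e-05 ⇒ Q>K, reverse
Step 1:
                    D           E
  I           0.03804       6.349
  C             2.102      -6.307
  E              2.14     0.04182
  solve Keq expr → x = -2.102; check Q = 3.4160e-05

[E]_eq = 0.04182 M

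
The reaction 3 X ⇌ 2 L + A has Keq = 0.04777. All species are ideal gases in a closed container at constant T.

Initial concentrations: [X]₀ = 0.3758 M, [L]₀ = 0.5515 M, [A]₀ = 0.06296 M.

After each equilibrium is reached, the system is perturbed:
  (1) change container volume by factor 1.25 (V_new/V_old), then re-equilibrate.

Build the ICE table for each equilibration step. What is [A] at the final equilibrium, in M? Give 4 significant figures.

[A]_eq = 0.0199 M

Q₀ = 0.3608 vs Keq = 0.04777 ⇒ Q>K, reverse
Step 1:
                  X         L         A
  I          0.3758    0.5515   0.06296
  C          0.1142  -0.07616  -0.03808
  E            0.49    0.4753   0.02488
  solve Keq expr → x = -0.03808; check Q = 0.04777
Then change container volume by factor 1.25 (V_new/V_old).
Step 2:
                  X         L         A
  I           0.392    0.3803    0.0199
  C               0         0         0
  E           0.392    0.3803    0.0199
  solve Keq expr → x = 0; check Q = 0.04777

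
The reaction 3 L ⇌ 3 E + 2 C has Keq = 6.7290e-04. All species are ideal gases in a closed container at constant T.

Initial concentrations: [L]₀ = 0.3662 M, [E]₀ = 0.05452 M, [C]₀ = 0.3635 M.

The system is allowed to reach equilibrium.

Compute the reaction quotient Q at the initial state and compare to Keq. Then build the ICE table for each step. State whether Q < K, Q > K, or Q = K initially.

Q₀ = 4.3604e-04; Q < K (proceeds forward)

Q₀ = 4.3604e-04 vs Keq = 6.7290e-04 ⇒ Q<K, forward
Step 1:
                  L         E         C
  init       0.3662   0.05452    0.3635
  Δ       -0.006804  0.006804  0.004536
  eq         0.3594   0.06132     0.368
  solve Keq expr → x = 0.002268; check Q = 6.7290e-04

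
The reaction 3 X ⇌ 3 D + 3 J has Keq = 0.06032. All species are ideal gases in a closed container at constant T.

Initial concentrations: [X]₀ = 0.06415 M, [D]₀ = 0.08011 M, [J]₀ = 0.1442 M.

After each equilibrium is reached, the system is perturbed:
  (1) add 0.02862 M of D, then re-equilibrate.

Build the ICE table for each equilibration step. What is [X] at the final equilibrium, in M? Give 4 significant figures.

Q₀ = 0.005839 vs Keq = 0.06032 ⇒ Q<K, forward
Step 1:
                  X         D         J
  I         0.06415   0.08011    0.1442
  C        -0.02133   0.02133   0.02133
  E         0.04282    0.1014    0.1655
  solve Keq expr → x = 0.007111; check Q = 0.06032
Then add 0.02862 M of D.
Step 2:
                  X         D         J
  I         0.04282    0.1301    0.1655
  C        0.006959 -0.006959 -0.006959
  E         0.04978    0.1231    0.1586
  solve Keq expr → x = -0.00232; check Q = 0.06032

[X]_eq = 0.04978 M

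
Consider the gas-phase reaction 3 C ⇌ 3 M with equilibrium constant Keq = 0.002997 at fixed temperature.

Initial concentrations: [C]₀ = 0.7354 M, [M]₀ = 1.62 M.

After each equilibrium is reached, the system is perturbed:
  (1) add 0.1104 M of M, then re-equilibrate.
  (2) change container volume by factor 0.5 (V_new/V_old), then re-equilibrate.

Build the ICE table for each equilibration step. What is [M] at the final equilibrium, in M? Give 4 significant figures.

[M]_eq = 0.6214 M

Q₀ = 10.69 vs Keq = 0.002997 ⇒ Q>K, reverse
Step 1:
                  C         M
  Initial    0.7354      1.62
  Change      1.323    -1.323
  Equil       2.059    0.2968
  solve Keq expr → x = -0.4411; check Q = 0.002997
Then add 0.1104 M of M.
Step 2:
                  C         M
  Initial     2.059    0.4072
  Change    0.09649  -0.09649
  Equil       2.155    0.3107
  solve Keq expr → x = -0.03216; check Q = 0.002997
Then change container volume by factor 0.5 (V_new/V_old).
Step 3:
                  C         M
  Initial      4.31    0.6214
  Change          0         0
  Equil        4.31    0.6214
  solve Keq expr → x = 0; check Q = 0.002997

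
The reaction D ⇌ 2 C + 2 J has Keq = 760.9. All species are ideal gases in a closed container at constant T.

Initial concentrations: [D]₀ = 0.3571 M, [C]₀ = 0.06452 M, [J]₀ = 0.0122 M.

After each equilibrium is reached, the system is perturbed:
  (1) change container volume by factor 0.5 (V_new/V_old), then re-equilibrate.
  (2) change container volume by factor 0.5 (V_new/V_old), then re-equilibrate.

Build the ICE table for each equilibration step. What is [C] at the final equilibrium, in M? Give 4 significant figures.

Q₀ = 1.7351e-06 vs Keq = 760.9 ⇒ Q<K, forward
Step 1:
                    D           C           J
  init         0.3571     0.06452      0.0122
  Δ           -0.3567      0.7134      0.7134
  eq       4.1865e-04      0.7779      0.7256
  solve Keq expr → x = 0.3567; check Q = 760.9
Then change container volume by factor 0.5 (V_new/V_old).
Step 2:
                    D           C           J
  init     8.3730e-04       1.556       1.451
  Δ          0.005661    -0.01132    -0.01132
  eq         0.006499       1.544        1.44
  solve Keq expr → x = -0.005661; check Q = 760.9
Then change container volume by factor 0.5 (V_new/V_old).
Step 3:
                    D           C           J
  init          0.013       3.089        2.88
  Δ           0.07224     -0.1445     -0.1445
  eq          0.08524       2.944       2.735
  solve Keq expr → x = -0.07224; check Q = 760.9

[C]_eq = 2.944 M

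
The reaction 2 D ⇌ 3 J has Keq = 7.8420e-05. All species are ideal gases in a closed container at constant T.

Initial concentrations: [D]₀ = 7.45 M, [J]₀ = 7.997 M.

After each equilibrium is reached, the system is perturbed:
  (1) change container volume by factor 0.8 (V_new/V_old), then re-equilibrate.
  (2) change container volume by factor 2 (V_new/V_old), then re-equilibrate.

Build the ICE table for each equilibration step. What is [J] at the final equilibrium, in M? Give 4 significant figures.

Q₀ = 9.214 vs Keq = 7.8420e-05 ⇒ Q>K, reverse
Step 1:
                  D         J
  Initial      7.45     7.997
  Change      5.177    -7.765
  Equil       12.63    0.2321
  solve Keq expr → x = -2.588; check Q = 7.8420e-05
Then change container volume by factor 0.8 (V_new/V_old).
Step 2:
                  D         J
  Initial     15.78    0.2901
  Change    0.01376  -0.02064
  Equil        15.8    0.2695
  solve Keq expr → x = -0.00688; check Q = 7.8420e-05
Then change container volume by factor 2 (V_new/V_old).
Step 3:
                  D         J
  Initial     7.899    0.1347
  Change   -0.02313   0.03469
  Equil       7.875    0.1694
  solve Keq expr → x = 0.01156; check Q = 7.8420e-05

[J]_eq = 0.1694 M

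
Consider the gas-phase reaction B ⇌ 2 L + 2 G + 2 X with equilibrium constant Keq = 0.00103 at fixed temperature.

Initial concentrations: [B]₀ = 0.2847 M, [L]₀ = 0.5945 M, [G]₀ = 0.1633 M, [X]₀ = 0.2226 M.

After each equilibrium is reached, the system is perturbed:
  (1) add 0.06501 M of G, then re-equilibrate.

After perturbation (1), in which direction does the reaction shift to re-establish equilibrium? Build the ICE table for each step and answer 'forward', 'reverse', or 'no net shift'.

Q₀ = 0.00164 vs Keq = 0.00103 ⇒ Q>K, reverse
Step 1:
                    B           L           G           X
  Initial      0.2847      0.5945      0.1633      0.2226
  Change     0.008485    -0.01697    -0.01697    -0.01697
  Equil        0.2932      0.5775      0.1463      0.2056
  solve Keq expr → x = -0.008485; check Q = 0.00103
Then add 0.06501 M of G.
Step 2:
                    B           L           G           X
  Initial      0.2932      0.5775      0.2113      0.2056
  Change      0.01422    -0.02844    -0.02844    -0.02844
  Equil        0.3074      0.5491      0.1829      0.1772
  solve Keq expr → x = -0.01422; check Q = 0.00103

Direction: reverse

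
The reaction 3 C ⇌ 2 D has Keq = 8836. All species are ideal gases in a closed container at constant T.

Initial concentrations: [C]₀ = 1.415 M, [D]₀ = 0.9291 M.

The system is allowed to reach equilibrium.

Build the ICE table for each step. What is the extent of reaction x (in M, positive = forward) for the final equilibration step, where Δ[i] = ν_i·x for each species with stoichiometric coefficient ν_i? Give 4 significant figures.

x = 0.4476 M

Q₀ = 0.3047 vs Keq = 8836 ⇒ Q<K, forward
Step 1:
                   C          D
  init         1.415     0.9291
  Δ           -1.343     0.8952
  eq         0.07222      1.824
  solve Keq expr → x = 0.4476; check Q = 8836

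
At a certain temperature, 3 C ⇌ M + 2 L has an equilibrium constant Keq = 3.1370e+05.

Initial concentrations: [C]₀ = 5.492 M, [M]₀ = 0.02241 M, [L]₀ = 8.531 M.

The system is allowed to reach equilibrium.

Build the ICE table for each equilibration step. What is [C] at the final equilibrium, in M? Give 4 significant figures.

Q₀ = 0.009846 vs Keq = 3.1370e+05 ⇒ Q<K, forward
Step 1:
                  C         M         L
  Initial     5.492   0.02241     8.531
  Change     -5.397     1.799     3.598
  Equil     0.09488     1.821     12.13
  solve Keq expr → x = 1.799; check Q = 3.1370e+05

[C]_eq = 0.09488 M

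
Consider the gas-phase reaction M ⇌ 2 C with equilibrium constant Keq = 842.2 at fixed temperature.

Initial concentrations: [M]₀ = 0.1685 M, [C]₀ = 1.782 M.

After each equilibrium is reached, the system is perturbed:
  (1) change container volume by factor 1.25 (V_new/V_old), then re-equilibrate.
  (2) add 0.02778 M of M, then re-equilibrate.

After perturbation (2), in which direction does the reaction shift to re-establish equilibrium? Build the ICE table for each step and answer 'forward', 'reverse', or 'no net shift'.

Q₀ = 18.85 vs Keq = 842.2 ⇒ Q<K, forward
Step 1:
                    M           C
  init         0.1685       1.782
  Δ           -0.1632      0.3264
  eq         0.005278       2.108
  solve Keq expr → x = 0.1632; check Q = 842.2
Then change container volume by factor 1.25 (V_new/V_old).
Step 2:
                    M           C
  init       0.004223       1.687
  Δ       -8.3784e-04    0.001676
  eq         0.003385       1.688
  solve Keq expr → x = 8.3784e-04; check Q = 842.2
Then add 0.02778 M of M.
Step 3:
                    M           C
  init        0.03116       1.688
  Δ          -0.02756     0.05511
  eq          0.00361       1.744
  solve Keq expr → x = 0.02756; check Q = 842.2

Direction: forward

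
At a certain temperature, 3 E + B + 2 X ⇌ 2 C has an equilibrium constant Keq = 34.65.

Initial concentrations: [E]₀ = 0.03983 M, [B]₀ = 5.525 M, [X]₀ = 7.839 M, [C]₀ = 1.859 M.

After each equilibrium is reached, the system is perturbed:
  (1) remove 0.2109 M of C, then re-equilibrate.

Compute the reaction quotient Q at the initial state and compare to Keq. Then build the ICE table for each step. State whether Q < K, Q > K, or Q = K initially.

Q₀ = 161.1; Q > K (proceeds reverse)

Q₀ = 161.1 vs Keq = 34.65 ⇒ Q>K, reverse
Step 1:
                  E         B         X         C
  init      0.03983     5.525     7.839     1.859
  Δ          0.0261    0.0087    0.0174   -0.0174
  eq        0.06593     5.534     7.856     1.842
  solve Keq expr → x = -0.0087; check Q = 34.65
Then remove 0.2109 M of C.
Step 2:
                  E         B         X         C
  init      0.06593     5.534     7.856     1.631
  Δ       -0.005028 -0.001676 -0.003352  0.003352
  eq         0.0609     5.532     7.853     1.634
  solve Keq expr → x = 0.001676; check Q = 34.65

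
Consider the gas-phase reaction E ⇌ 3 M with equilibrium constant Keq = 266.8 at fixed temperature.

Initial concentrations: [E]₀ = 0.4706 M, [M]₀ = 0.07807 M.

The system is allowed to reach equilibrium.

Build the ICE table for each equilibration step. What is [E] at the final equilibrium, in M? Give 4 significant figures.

[E]_eq = 0.01155 M

Q₀ = 0.001011 vs Keq = 266.8 ⇒ Q<K, forward
Step 1:
                  E         M
  Initial    0.4706   0.07807
  Change     -0.459     1.377
  Equil     0.01155     1.455
  solve Keq expr → x = 0.459; check Q = 266.8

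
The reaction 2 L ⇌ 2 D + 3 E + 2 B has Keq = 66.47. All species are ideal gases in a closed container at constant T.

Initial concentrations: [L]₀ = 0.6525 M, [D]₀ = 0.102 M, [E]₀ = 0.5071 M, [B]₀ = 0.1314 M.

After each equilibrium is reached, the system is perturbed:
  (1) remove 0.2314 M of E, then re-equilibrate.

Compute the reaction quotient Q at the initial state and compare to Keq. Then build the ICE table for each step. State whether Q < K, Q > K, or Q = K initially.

Q₀ = 5.5019e-05; Q < K (proceeds forward)

Q₀ = 5.5019e-05 vs Keq = 66.47 ⇒ Q<K, forward
Step 1:
                  L         D         E         B
  I          0.6525     0.102    0.5071    0.1314
  C         -0.5634    0.5634     0.845    0.5634
  E         0.08915    0.6654     1.352    0.6948
  solve Keq expr → x = 0.2817; check Q = 66.47
Then remove 0.2314 M of E.
Step 2:
                  L         D         E         B
  I         0.08915    0.6654     1.121    0.6948
  C        -0.01629   0.01629   0.02444   0.01629
  E         0.07285    0.6816     1.145     0.711
  solve Keq expr → x = 0.008146; check Q = 66.47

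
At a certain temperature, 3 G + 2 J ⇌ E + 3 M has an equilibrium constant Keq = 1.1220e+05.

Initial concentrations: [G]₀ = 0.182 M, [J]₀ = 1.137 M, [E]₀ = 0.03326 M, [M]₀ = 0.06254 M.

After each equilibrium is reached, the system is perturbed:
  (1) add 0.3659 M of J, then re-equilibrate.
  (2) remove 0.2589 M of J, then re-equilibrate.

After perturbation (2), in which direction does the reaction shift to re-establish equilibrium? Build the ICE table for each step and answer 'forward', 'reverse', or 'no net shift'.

Direction: reverse

Q₀ = 0.001044 vs Keq = 1.1220e+05 ⇒ Q<K, forward
Step 1:
                  G         J         E         M
  init        0.182     1.137   0.03326   0.06254
  Δ         -0.1797   -0.1198   0.05992    0.1797
  eq       0.002252     1.017   0.09318    0.2423
  solve Keq expr → x = 0.05992; check Q = 1.1220e+05
Then add 0.3659 M of J.
Step 2:
                  G         J         E         M
  init     0.002252     1.383   0.09318    0.2423
  Δ       -4.1282e-04 -2.7521e-04 1.3761e-04 4.1282e-04
  eq       0.001839     1.383   0.09331    0.2427
  solve Keq expr → x = 1.3761e-04; check Q = 1.1220e+05
Then remove 0.2589 M of J.
Step 3:
                  G         J         E         M
  init     0.001839     1.124   0.09331    0.2427
  Δ       2.6930e-04 1.7953e-04 -8.9765e-05 -2.6930e-04
  eq       0.002108     1.124   0.09322    0.2424
  solve Keq expr → x = -8.9765e-05; check Q = 1.1220e+05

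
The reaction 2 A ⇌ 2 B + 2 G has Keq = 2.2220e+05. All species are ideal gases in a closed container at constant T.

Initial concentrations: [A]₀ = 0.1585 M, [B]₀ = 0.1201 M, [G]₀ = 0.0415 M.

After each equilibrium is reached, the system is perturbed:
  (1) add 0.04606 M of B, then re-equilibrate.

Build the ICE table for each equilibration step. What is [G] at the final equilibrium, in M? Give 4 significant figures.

Q₀ = 9.8883e-04 vs Keq = 2.2220e+05 ⇒ Q<K, forward
Step 1:
                    A           B           G
  init         0.1585      0.1201      0.0415
  Δ           -0.1584      0.1584      0.1584
  eq       1.1809e-04      0.2785      0.1999
  solve Keq expr → x = 0.07919; check Q = 2.2220e+05
Then add 0.04606 M of B.
Step 2:
                    A           B           G
  init     1.1809e-04      0.3245      0.1999
  Δ        1.9509e-05 -1.9509e-05 -1.9509e-05
  eq       1.3760e-04      0.3245      0.1999
  solve Keq expr → x = -9.7547e-06; check Q = 2.2220e+05

[G]_eq = 0.1999 M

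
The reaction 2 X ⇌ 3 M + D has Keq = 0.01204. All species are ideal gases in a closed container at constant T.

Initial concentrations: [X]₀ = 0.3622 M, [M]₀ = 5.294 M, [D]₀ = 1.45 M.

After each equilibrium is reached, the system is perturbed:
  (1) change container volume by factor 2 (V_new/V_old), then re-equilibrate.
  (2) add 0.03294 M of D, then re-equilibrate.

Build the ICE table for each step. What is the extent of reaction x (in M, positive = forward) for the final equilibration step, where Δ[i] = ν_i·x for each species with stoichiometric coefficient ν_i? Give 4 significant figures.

Q₀ = 1640 vs Keq = 0.01204 ⇒ Q>K, reverse
Step 1:
                    X           M           D
  I            0.3622       5.294        1.45
  C             2.752      -4.129      -1.376
  E             3.115       1.165     0.07379
  solve Keq expr → x = -1.376; check Q = 0.01204
Then change container volume by factor 2 (V_new/V_old).
Step 2:
                    X           M           D
  I             1.557      0.5827      0.0369
  C          -0.07893      0.1184     0.03946
  E             1.478      0.7011     0.07636
  solve Keq expr → x = 0.03946; check Q = 0.01204
Then add 0.03294 M of D.
Step 3:
                    X           M           D
  I             1.478      0.7011      0.1093
  C            0.0279    -0.04186    -0.01395
  E             1.506      0.6592     0.09535
  solve Keq expr → x = -0.01395; check Q = 0.01204

x = -0.01395 M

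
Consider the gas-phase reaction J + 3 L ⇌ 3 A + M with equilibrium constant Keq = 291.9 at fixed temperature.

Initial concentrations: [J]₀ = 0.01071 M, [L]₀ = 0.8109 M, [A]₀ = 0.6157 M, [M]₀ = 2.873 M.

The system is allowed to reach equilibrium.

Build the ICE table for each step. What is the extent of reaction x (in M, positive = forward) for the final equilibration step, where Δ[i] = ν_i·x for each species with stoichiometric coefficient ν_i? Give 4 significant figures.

Q₀ = 117.4 vs Keq = 291.9 ⇒ Q<K, forward
Step 1:
                  J         L         A         M
  I         0.01071    0.8109    0.6157     2.873
  C       -0.005712  -0.01714   0.01714  0.005712
  E        0.004998    0.7938    0.6328     2.879
  solve Keq expr → x = 0.005712; check Q = 291.9

x = 0.005712 M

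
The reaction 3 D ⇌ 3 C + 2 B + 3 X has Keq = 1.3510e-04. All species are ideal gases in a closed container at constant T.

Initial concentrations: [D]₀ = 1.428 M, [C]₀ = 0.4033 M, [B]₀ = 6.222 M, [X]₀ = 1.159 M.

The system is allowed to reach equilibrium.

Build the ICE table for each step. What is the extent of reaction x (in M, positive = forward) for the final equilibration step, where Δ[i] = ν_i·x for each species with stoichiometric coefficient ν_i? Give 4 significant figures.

Q₀ = 1.358 vs Keq = 1.3510e-04 ⇒ Q>K, reverse
Step 1:
                    D           C           B           X
  init          1.428      0.4033       6.222       1.159
  Δ            0.3679     -0.3679     -0.2453     -0.3679
  eq            1.796     0.03537       5.977      0.7911
  solve Keq expr → x = -0.1226; check Q = 1.3510e-04

x = -0.1226 M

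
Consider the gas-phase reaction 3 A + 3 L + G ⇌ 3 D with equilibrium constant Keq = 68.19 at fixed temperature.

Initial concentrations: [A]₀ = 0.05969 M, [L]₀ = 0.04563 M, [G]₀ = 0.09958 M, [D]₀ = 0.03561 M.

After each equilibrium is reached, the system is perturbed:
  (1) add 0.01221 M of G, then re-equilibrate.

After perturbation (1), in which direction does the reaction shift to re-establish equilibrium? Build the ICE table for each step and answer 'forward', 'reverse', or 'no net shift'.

Q₀ = 2.2443e+04 vs Keq = 68.19 ⇒ Q>K, reverse
Step 1:
                   A          L          G          D
  I          0.05969    0.04563    0.09958    0.03561
  C          0.02422    0.02422   0.008073   -0.02422
  E          0.08391    0.06985     0.1077    0.01139
  solve Keq expr → x = -0.008073; check Q = 68.19
Then add 0.01221 M of G.
Step 2:
                   A          L          G          D
  I          0.08391    0.06985     0.1199    0.01139
  C       -3.1465e-04 -3.1465e-04 -1.0488e-04 3.1465e-04
  E          0.08359    0.06953     0.1198    0.01171
  solve Keq expr → x = 1.0488e-04; check Q = 68.19

Direction: forward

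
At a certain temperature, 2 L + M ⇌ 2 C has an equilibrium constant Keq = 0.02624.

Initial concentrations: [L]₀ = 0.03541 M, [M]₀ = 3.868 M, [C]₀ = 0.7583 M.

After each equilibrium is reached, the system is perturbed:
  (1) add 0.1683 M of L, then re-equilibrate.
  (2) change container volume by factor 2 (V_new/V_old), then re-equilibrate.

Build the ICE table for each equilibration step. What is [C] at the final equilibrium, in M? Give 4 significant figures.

Q₀ = 118.6 vs Keq = 0.02624 ⇒ Q>K, reverse
Step 1:
                   L          M          C
  Initial    0.03541      3.868     0.7583
  Change      0.5614     0.2807    -0.5614
  Equil       0.5968      4.149     0.1969
  solve Keq expr → x = -0.2807; check Q = 0.02624
Then add 0.1683 M of L.
Step 2:
                   L          M          C
  Initial     0.7651      4.149     0.1969
  Change    -0.04131   -0.02065    0.04131
  Equil       0.7238      4.128     0.2382
  solve Keq expr → x = 0.02065; check Q = 0.02624
Then change container volume by factor 2 (V_new/V_old).
Step 3:
                   L          M          C
  Initial     0.3619      2.064     0.1191
  Change     0.02805    0.01403   -0.02805
  Equil       0.3899      2.078    0.09106
  solve Keq expr → x = -0.01403; check Q = 0.02624

[C]_eq = 0.09106 M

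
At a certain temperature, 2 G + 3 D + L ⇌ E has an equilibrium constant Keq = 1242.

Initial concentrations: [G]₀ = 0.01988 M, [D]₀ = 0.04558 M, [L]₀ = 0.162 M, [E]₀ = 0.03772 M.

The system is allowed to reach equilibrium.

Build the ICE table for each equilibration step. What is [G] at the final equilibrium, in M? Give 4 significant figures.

[G]_eq = 0.08503 M

Q₀ = 6.2216e+06 vs Keq = 1242 ⇒ Q>K, reverse
Step 1:
                    G           D           L           E
  Initial     0.01988     0.04558       0.162     0.03772
  Change      0.06515     0.09773     0.03258    -0.03258
  Equil       0.08503      0.1433      0.1946    0.005143
  solve Keq expr → x = -0.03258; check Q = 1242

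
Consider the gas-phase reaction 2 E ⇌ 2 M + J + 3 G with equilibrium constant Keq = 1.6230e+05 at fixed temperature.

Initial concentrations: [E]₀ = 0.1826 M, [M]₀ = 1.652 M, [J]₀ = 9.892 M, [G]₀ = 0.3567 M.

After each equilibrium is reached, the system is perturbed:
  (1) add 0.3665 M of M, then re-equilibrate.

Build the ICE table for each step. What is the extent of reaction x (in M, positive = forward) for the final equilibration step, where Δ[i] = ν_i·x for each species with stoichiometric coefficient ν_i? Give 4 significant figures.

Q₀ = 36.75 vs Keq = 1.6230e+05 ⇒ Q<K, forward
Step 1:
                   E          M          J          G
  init        0.1826      1.652      9.892     0.3567
  Δ          -0.1756     0.1756     0.0878     0.2634
  eq        0.006998      1.828       9.98     0.6201
  solve Keq expr → x = 0.0878; check Q = 1.6230e+05
Then add 0.3665 M of M.
Step 2:
                   E          M          J          G
  init      0.006998      2.194       9.98     0.6201
  Δ         0.001357  -0.001357 -6.7830e-04  -0.002035
  eq        0.008355      2.193      9.979     0.6181
  solve Keq expr → x = -6.7830e-04; check Q = 1.6230e+05

x = -6.7830e-04 M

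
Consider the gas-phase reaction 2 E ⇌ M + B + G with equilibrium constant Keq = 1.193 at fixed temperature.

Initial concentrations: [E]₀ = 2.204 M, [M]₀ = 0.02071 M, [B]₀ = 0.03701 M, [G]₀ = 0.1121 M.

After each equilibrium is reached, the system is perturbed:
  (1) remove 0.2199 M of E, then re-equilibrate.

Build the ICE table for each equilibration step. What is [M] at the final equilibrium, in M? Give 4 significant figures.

Q₀ = 1.7688e-05 vs Keq = 1.193 ⇒ Q<K, forward
Step 1:
                    E           M           B           G
  I             2.204     0.02071     0.03701      0.1121
  C            -1.526      0.7629      0.7629      0.7629
  E            0.6781      0.7837         0.8       0.875
  solve Keq expr → x = 0.7629; check Q = 1.193
Then remove 0.2199 M of E.
Step 2:
                    E           M           B           G
  I            0.4582      0.7837         0.8       0.875
  C            0.1367    -0.06834    -0.06834    -0.06834
  E            0.5949      0.7153      0.7316      0.8067
  solve Keq expr → x = -0.06834; check Q = 1.193

[M]_eq = 0.7153 M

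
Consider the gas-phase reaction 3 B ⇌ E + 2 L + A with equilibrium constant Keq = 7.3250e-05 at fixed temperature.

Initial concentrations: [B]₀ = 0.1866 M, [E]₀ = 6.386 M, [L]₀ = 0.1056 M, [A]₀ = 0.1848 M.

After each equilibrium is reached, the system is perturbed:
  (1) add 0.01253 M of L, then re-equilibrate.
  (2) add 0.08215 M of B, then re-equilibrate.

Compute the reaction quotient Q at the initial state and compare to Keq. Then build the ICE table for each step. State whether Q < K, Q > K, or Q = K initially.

Q₀ = 2.025; Q > K (proceeds reverse)

Q₀ = 2.025 vs Keq = 7.3250e-05 ⇒ Q>K, reverse
Step 1:
                    B           E           L           A
  I            0.1866       6.386      0.1056      0.1848
  C            0.1556    -0.05187     -0.1037    -0.05187
  E            0.3422       6.334    0.001867      0.1329
  solve Keq expr → x = -0.05187; check Q = 7.3250e-05
Then add 0.01253 M of L.
Step 2:
                    B           E           L           A
  I            0.3422       6.334      0.0144      0.1329
  C           0.01849   -0.006164    -0.01233   -0.006164
  E            0.3607       6.328     0.00207      0.1268
  solve Keq expr → x = -0.006164; check Q = 7.3250e-05
Then add 0.08215 M of B.
Step 3:
                    B           E           L           A
  I            0.4428       6.328     0.00207      0.1268
  C         -0.001097  3.6573e-04  7.3146e-04  3.6573e-04
  E            0.4417       6.328    0.002801      0.1271
  solve Keq expr → x = 3.6573e-04; check Q = 7.3250e-05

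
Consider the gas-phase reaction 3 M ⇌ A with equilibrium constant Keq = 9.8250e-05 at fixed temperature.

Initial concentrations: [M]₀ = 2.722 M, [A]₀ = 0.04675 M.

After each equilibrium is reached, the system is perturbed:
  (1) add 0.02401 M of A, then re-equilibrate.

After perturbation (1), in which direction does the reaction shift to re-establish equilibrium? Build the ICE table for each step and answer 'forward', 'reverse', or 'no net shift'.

Direction: reverse

Q₀ = 0.002318 vs Keq = 9.8250e-05 ⇒ Q>K, reverse
Step 1:
                  M         A
  init        2.722   0.04675
  Δ          0.1334  -0.04446
  eq          2.855  0.002287
  solve Keq expr → x = -0.04446; check Q = 9.8250e-05
Then add 0.02401 M of A.
Step 2:
                  M         A
  init        2.855    0.0263
  Δ          0.0715  -0.02383
  eq          2.927  0.002463
  solve Keq expr → x = -0.02383; check Q = 9.8250e-05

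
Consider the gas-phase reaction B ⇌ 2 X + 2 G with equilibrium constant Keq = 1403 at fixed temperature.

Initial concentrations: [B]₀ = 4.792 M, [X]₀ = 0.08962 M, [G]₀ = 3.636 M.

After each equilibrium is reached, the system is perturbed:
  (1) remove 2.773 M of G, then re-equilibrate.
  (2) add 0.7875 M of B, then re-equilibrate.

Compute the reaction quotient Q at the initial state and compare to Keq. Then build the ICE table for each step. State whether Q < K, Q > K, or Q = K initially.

Q₀ = 0.02216 vs Keq = 1403 ⇒ Q<K, forward
Step 1:
                   B          X          G
  init         4.792    0.08962      3.636
  Δ           -2.807      5.615      5.615
  eq           1.985      5.704      9.251
  solve Keq expr → x = 2.807; check Q = 1403
Then remove 2.773 M of G.
Step 2:
                   B          X          G
  init         1.985      5.704      6.478
  Δ          -0.3957     0.7913     0.7913
  eq           1.589      6.496      7.269
  solve Keq expr → x = 0.3957; check Q = 1403
Then add 0.7875 M of B.
Step 3:
                   B          X          G
  init         2.377      6.496      7.269
  Δ          -0.2564     0.5129     0.5129
  eq            2.12      7.008      7.782
  solve Keq expr → x = 0.2564; check Q = 1403

Q₀ = 0.02216; Q < K (proceeds forward)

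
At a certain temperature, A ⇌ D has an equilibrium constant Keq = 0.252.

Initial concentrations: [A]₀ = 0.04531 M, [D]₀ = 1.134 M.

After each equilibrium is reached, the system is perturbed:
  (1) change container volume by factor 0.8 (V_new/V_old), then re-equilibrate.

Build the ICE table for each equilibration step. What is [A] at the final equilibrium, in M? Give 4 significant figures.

[A]_eq = 1.177 M

Q₀ = 25.03 vs Keq = 0.252 ⇒ Q>K, reverse
Step 1:
                    A           D
  Initial     0.04531       1.134
  Change       0.8966     -0.8966
  Equil        0.9419      0.2374
  solve Keq expr → x = -0.8966; check Q = 0.252
Then change container volume by factor 0.8 (V_new/V_old).
Step 2:
                    A           D
  Initial       1.177      0.2967
  Change            0           0
  Equil         1.177      0.2967
  solve Keq expr → x = 0; check Q = 0.252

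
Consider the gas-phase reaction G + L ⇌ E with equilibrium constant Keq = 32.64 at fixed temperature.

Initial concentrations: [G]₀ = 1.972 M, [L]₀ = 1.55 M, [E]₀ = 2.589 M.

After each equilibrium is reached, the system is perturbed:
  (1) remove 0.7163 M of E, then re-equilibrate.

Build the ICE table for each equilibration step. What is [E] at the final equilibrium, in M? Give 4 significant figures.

[E]_eq = 3.254 M

Q₀ = 0.847 vs Keq = 32.64 ⇒ Q<K, forward
Step 1:
                   G          L          E
  Initial      1.972       1.55      2.589
  Change      -1.354     -1.354      1.354
  Equil       0.6176     0.1956      3.943
  solve Keq expr → x = 1.354; check Q = 32.64
Then remove 0.7163 M of E.
Step 2:
                   G          L          E
  Initial     0.6176     0.1956      3.227
  Change    -0.02686   -0.02686    0.02686
  Equil       0.5908     0.1688      3.254
  solve Keq expr → x = 0.02686; check Q = 32.64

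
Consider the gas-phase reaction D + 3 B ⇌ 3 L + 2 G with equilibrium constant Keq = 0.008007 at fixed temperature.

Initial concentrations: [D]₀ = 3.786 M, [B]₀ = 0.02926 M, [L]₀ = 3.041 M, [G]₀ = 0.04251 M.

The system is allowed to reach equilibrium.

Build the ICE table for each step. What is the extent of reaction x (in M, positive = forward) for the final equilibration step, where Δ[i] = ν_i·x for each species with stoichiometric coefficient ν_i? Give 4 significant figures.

Q₀ = 535.8 vs Keq = 0.008007 ⇒ Q>K, reverse
Step 1:
                  D         B         L         G
  init        3.786   0.02926     3.041   0.04251
  Δ         0.02078   0.06235  -0.06235  -0.04157
  eq          3.807   0.09161     2.979 9.4171e-04
  solve Keq expr → x = -0.02078; check Q = 0.008007

x = -0.02078 M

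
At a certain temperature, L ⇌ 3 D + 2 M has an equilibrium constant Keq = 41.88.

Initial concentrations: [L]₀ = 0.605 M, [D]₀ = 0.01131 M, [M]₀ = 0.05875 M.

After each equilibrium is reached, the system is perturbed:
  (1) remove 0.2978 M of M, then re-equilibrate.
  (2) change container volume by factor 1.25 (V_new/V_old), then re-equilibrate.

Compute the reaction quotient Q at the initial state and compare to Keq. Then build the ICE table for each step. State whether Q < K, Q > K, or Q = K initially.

Q₀ = 8.2537e-09 vs Keq = 41.88 ⇒ Q<K, forward
Step 1:
                  L         D         M
  Initial     0.605   0.01131   0.05875
  Change    -0.5066      1.52     1.013
  Equil     0.09844     1.531     1.072
  solve Keq expr → x = 0.5066; check Q = 41.88
Then remove 0.2978 M of M.
Step 2:
                  L         D         M
  Initial   0.09844     1.531    0.7741
  Change   -0.02866   0.08599   0.05733
  Equil     0.06978     1.617    0.8314
  solve Keq expr → x = 0.02866; check Q = 41.88
Then change container volume by factor 1.25 (V_new/V_old).
Step 3:
                  L         D         M
  Initial   0.05582     1.294    0.6651
  Change   -0.02465   0.07396   0.04931
  Equil     0.03117     1.368    0.7144
  solve Keq expr → x = 0.02465; check Q = 41.88

Q₀ = 8.2537e-09; Q < K (proceeds forward)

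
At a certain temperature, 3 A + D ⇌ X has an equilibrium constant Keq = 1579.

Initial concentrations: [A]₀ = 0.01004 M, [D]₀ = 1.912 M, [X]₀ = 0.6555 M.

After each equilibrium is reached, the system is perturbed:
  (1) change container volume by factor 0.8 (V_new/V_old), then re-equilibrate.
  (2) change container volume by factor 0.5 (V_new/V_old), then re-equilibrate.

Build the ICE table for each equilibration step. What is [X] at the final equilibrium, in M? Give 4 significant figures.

Q₀ = 3.3875e+05 vs Keq = 1579 ⇒ Q>K, reverse
Step 1:
                  A         D         X
  Initial   0.01004     1.912    0.6555
  Change    0.04939   0.01646  -0.01646
  Equil     0.05943     1.928     0.639
  solve Keq expr → x = -0.01646; check Q = 1579
Then change container volume by factor 0.8 (V_new/V_old).
Step 2:
                  A         D         X
  Initial   0.07428     2.411    0.7988
  Change   -0.01469 -0.004898  0.004898
  Equil     0.05959     2.406    0.8037
  solve Keq expr → x = 0.004898; check Q = 1579
Then change container volume by factor 0.5 (V_new/V_old).
Step 3:
                  A         D         X
  Initial    0.1192     4.811     1.607
  Change   -0.05926  -0.01975   0.01975
  Equil     0.05991     4.792     1.627
  solve Keq expr → x = 0.01975; check Q = 1579

[X]_eq = 1.627 M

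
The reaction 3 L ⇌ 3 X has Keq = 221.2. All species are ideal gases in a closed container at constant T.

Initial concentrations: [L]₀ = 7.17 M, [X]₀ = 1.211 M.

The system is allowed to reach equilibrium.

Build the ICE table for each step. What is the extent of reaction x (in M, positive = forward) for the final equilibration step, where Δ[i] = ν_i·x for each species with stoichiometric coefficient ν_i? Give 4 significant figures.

x = 1.994 M

Q₀ = 0.004818 vs Keq = 221.2 ⇒ Q<K, forward
Step 1:
                   L          X
  Initial       7.17      1.211
  Change      -5.981      5.981
  Equil        1.189      7.192
  solve Keq expr → x = 1.994; check Q = 221.2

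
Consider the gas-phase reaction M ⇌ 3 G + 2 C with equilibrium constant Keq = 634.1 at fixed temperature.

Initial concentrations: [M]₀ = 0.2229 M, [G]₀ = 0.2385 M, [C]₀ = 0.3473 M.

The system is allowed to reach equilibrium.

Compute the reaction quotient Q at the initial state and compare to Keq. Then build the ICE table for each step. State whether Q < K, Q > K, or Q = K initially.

Q₀ = 0.007341; Q < K (proceeds forward)

Q₀ = 0.007341 vs Keq = 634.1 ⇒ Q<K, forward
Step 1:
                   M          G          C
  Initial     0.2229     0.2385     0.3473
  Change     -0.2222     0.6665     0.4443
  Equil   7.3256e-04      0.905     0.7916
  solve Keq expr → x = 0.2222; check Q = 634.1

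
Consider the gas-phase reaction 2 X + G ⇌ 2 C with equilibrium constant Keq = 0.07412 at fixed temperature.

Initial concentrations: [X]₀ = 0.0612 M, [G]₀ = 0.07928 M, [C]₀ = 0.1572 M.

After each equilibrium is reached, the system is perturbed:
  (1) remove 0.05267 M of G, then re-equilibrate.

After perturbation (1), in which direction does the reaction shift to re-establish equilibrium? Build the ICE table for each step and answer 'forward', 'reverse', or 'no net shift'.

Q₀ = 83.22 vs Keq = 0.07412 ⇒ Q>K, reverse
Step 1:
                    X           G           C
  I            0.0612     0.07928      0.1572
  C            0.1365     0.06826     -0.1365
  E            0.1977      0.1475     0.02068
  solve Keq expr → x = -0.06826; check Q = 0.07412
Then remove 0.05267 M of G.
Step 2:
                    X           G           C
  I            0.1977     0.09487     0.02068
  C          0.003631    0.001816   -0.003631
  E            0.2014     0.09669     0.01705
  solve Keq expr → x = -0.001816; check Q = 0.07412

Direction: reverse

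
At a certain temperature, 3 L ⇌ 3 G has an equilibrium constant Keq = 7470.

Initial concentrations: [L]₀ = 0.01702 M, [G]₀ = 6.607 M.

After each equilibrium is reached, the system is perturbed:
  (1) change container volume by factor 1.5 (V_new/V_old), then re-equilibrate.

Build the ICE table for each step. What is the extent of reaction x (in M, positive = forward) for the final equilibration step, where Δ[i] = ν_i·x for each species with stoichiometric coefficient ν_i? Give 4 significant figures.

Q₀ = 5.8497e+07 vs Keq = 7470 ⇒ Q>K, reverse
Step 1:
                  L         G
  Initial   0.01702     6.607
  Change     0.3053   -0.3053
  Equil      0.3224     6.302
  solve Keq expr → x = -0.1018; check Q = 7470
Then change container volume by factor 1.5 (V_new/V_old).
Step 2:
                  L         G
  Initial    0.2149     4.201
  Change          0         0
  Equil      0.2149     4.201
  solve Keq expr → x = 0; check Q = 7470

x = 0 M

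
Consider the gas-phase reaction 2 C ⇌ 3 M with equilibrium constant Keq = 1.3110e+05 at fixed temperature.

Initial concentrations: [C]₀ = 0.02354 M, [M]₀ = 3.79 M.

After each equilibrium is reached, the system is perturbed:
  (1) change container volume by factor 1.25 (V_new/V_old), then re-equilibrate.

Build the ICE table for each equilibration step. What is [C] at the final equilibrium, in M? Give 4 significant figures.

[C]_eq = 0.01463 M

Q₀ = 9.8244e+04 vs Keq = 1.3110e+05 ⇒ Q<K, forward
Step 1:
                   C          M
  Initial    0.02354       3.79
  Change   -0.003124   0.004687
  Equil      0.02042      3.795
  solve Keq expr → x = 0.001562; check Q = 1.3110e+05
Then change container volume by factor 1.25 (V_new/V_old).
Step 2:
                   C          M
  Initial    0.01633      3.036
  Change   -0.001706   0.002559
  Equil      0.01463      3.038
  solve Keq expr → x = 8.5290e-04; check Q = 1.3110e+05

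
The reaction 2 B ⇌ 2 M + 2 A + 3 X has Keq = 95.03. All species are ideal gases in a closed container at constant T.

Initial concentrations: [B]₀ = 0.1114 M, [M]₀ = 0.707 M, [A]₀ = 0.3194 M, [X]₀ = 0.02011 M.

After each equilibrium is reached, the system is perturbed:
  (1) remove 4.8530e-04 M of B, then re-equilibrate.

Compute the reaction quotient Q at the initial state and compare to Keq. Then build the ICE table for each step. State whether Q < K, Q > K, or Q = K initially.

Q₀ = 3.3418e-05 vs Keq = 95.03 ⇒ Q<K, forward
Step 1:
                  B         M         A         X
  Initial    0.1114     0.707    0.3194   0.02011
  Change    -0.1086    0.1086    0.1086    0.1629
  Equil    0.002803    0.8156     0.428     0.183
  solve Keq expr → x = 0.0543; check Q = 95.03
Then remove 4.8530e-04 M of B.
Step 2:
                  B         M         A         X
  Initial  0.002318    0.8156     0.428     0.183
  Change  4.6469e-04 -4.6469e-04 -4.6469e-04 -6.9703e-04
  Equil    0.002783    0.8151    0.4275    0.1823
  solve Keq expr → x = -2.3234e-04; check Q = 95.03

Q₀ = 3.3418e-05; Q < K (proceeds forward)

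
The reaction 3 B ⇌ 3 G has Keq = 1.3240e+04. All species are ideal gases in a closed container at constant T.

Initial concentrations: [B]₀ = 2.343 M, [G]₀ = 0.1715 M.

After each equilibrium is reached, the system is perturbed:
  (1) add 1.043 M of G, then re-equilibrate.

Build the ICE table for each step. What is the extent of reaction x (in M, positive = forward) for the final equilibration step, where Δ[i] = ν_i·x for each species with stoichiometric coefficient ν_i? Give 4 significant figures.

x = -0.0141 M

Q₀ = 3.9217e-04 vs Keq = 1.3240e+04 ⇒ Q<K, forward
Step 1:
                   B          G
  init         2.343     0.1715
  Δ           -2.241      2.241
  eq           0.102      2.413
  solve Keq expr → x = 0.747; check Q = 1.3240e+04
Then add 1.043 M of G.
Step 2:
                   B          G
  init         0.102      3.456
  Δ           0.0423    -0.0423
  eq          0.1443      3.413
  solve Keq expr → x = -0.0141; check Q = 1.3240e+04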